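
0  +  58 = 58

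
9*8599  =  77391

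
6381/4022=1 + 2359/4022 = 1.59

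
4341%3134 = 1207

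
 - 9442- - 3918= - 5524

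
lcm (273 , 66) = 6006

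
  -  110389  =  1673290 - 1783679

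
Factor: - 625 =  - 5^4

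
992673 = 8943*111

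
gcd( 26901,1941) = 3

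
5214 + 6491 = 11705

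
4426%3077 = 1349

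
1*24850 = 24850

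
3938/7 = 3938/7 = 562.57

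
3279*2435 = 7984365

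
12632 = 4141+8491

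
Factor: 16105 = 5^1 * 3221^1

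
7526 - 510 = 7016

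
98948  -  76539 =22409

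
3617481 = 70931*51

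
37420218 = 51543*726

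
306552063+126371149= 432923212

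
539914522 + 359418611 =899333133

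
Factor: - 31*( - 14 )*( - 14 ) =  - 6076  =  - 2^2 * 7^2  *  31^1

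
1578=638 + 940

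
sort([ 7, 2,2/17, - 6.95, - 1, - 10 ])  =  [ - 10,-6.95, - 1,2/17,2, 7 ] 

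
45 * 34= 1530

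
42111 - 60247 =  - 18136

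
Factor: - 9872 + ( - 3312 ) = -13184= - 2^7*103^1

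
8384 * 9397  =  78784448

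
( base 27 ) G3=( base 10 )435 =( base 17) 18A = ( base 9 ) 533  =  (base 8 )663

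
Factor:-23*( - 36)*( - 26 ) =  - 21528=- 2^3*3^2*13^1*23^1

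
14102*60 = 846120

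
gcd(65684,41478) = 2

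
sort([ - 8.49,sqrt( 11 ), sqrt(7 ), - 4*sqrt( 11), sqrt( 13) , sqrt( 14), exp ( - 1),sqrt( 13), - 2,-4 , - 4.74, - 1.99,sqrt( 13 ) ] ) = [ - 4 * sqrt( 11 ),  -  8.49, - 4.74, - 4, - 2, - 1.99, exp ( - 1 ),sqrt ( 7 ), sqrt(11),sqrt( 13),sqrt( 13),sqrt( 13),sqrt( 14)]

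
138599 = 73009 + 65590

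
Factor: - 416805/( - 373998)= 185/166 = 2^ (-1 )*5^1 * 37^1*83^( - 1)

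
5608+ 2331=7939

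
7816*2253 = 17609448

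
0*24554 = 0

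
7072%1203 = 1057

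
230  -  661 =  -431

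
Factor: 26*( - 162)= - 4212 =- 2^2*3^4 *13^1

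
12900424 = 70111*184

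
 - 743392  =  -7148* 104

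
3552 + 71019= 74571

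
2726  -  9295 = - 6569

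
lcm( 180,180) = 180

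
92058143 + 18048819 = 110106962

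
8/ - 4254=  - 4/2127 = -  0.00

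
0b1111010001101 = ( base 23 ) EI1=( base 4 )1322031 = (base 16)1e8d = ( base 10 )7821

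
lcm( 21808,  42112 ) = 1221248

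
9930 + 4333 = 14263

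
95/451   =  95/451 = 0.21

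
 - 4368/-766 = 2184/383 =5.70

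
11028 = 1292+9736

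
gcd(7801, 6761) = 1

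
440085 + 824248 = 1264333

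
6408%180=108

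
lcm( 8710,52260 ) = 52260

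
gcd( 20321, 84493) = 1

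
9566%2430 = 2276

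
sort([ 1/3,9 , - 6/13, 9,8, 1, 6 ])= [ - 6/13,1/3, 1, 6 , 8, 9, 9] 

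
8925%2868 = 321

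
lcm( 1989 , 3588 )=182988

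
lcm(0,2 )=0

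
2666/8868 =1333/4434 = 0.30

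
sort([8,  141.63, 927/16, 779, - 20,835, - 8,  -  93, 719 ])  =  [ -93, - 20,  -  8,  8, 927/16,141.63 , 719, 779,835 ]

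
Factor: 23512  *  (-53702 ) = - 1262641424 =- 2^4*11^1*2441^1*2939^1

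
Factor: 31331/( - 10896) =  - 2^(- 4 )*3^( - 1 ) * 17^1*19^1*97^1*227^ ( - 1 ) 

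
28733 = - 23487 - -52220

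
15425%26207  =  15425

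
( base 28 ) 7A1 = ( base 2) 1011010001001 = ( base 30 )6C9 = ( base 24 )A09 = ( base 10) 5769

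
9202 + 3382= 12584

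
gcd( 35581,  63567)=7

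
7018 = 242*29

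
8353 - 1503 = 6850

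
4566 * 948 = 4328568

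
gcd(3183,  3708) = 3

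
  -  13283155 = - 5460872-7822283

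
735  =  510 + 225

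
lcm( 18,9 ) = 18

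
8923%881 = 113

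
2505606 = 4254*589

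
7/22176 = 1/3168  =  0.00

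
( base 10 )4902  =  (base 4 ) 1030212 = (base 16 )1326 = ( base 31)534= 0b1001100100110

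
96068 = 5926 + 90142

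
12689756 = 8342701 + 4347055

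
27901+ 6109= 34010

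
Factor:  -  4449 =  - 3^1*1483^1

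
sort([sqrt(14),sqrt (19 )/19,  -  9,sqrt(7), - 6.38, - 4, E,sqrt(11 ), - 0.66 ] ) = [- 9, - 6.38, - 4, - 0.66, sqrt(19)/19,sqrt(7),E,sqrt (11 ), sqrt (14 ) ] 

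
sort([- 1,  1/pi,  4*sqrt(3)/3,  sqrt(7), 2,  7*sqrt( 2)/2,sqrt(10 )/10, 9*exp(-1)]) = [ - 1,sqrt ( 10)/10,  1/pi,2,4*sqrt(3) /3, sqrt( 7 ) , 9*exp(-1),7*sqrt( 2)/2]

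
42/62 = 21/31 = 0.68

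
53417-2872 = 50545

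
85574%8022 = 5354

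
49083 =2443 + 46640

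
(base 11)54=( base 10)59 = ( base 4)323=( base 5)214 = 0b111011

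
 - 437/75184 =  - 1 + 74747/75184  =  - 0.01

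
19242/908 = 9621/454= 21.19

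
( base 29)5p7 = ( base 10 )4937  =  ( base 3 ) 20202212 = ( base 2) 1001101001001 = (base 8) 11511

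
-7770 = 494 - 8264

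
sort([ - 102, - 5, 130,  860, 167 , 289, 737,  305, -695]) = [-695 , - 102, - 5, 130,167, 289, 305, 737,860 ]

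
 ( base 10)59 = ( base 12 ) 4B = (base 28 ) 23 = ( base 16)3B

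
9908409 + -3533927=6374482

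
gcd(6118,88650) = 2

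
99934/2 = 49967  =  49967.00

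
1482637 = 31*47827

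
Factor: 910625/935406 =2^ ( - 1)*3^( - 2 )*5^4*31^1*47^1 * 157^( - 1)*331^(  -  1 )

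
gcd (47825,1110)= 5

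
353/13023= 353/13023 = 0.03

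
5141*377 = 1938157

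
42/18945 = 14/6315 = 0.00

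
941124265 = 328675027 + 612449238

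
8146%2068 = 1942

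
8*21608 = 172864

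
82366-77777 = 4589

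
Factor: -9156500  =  -2^2 * 5^3 * 18313^1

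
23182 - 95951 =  - 72769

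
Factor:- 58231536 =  - 2^4 * 3^1*11^1 * 29^1*3803^1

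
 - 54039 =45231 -99270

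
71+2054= 2125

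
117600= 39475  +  78125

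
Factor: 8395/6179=5^1*23^1*37^(-1)*73^1*167^( - 1)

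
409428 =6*68238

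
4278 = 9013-4735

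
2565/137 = 2565/137 = 18.72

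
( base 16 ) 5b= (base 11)83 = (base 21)47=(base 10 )91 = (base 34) 2n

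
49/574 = 7/82 = 0.09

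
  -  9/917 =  - 1+908/917= -0.01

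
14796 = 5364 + 9432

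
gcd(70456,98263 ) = 1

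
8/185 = 8/185 = 0.04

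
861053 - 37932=823121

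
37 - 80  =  - 43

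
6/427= 6/427 = 0.01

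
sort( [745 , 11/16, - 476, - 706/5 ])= [ - 476, - 706/5, 11/16, 745]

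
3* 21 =63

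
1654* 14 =23156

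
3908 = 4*977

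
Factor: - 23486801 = - 13^1*73^1*24749^1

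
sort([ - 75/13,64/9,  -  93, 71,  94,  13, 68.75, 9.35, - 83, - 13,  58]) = [ - 93, - 83, - 13,  -  75/13, 64/9, 9.35,  13,58, 68.75,  71,  94]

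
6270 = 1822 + 4448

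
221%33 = 23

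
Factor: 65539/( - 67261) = -65539^1*67261^(-1)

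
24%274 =24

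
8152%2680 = 112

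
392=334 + 58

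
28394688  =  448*63381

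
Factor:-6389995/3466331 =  - 5^1*11^( -1)*59^1*181^( - 1)*1741^( -1) * 21661^1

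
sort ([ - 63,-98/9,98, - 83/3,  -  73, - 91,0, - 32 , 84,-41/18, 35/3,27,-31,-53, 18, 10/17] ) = [ - 91, - 73, - 63,  -  53,  -  32,-31, - 83/3, - 98/9, - 41/18, 0,10/17,35/3, 18,27 , 84,98] 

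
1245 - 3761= - 2516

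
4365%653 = 447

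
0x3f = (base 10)63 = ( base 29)25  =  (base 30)23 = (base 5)223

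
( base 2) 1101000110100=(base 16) 1a34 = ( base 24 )BFC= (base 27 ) 95c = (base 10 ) 6708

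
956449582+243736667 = 1200186249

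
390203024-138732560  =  251470464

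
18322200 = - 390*( - 46980) 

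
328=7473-7145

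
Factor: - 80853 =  - 3^1 * 26951^1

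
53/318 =1/6 =0.17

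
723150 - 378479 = 344671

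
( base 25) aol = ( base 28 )8lb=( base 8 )15327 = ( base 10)6871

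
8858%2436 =1550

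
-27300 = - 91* 300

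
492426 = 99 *4974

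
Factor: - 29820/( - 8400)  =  71/20 = 2^( - 2)*5^( - 1)*71^1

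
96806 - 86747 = 10059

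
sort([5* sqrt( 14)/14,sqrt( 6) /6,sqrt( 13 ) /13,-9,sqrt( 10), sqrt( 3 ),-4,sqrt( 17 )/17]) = [-9,-4,sqrt( 17)/17, sqrt( 13 )/13, sqrt( 6 )/6,5*sqrt( 14)/14,sqrt(3), sqrt( 10) ] 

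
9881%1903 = 366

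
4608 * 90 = 414720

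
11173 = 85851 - 74678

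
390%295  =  95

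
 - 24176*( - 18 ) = 435168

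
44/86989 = 44/86989 = 0.00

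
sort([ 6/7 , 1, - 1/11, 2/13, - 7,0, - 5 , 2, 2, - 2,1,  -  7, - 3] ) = [  -  7,-7, - 5, - 3, - 2, - 1/11,0 , 2/13, 6/7,  1, 1,2,2]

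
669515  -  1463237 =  - 793722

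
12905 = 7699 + 5206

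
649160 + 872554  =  1521714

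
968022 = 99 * 9778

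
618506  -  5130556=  - 4512050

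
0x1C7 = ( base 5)3310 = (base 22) kf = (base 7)1220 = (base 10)455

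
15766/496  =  31+195/248 = 31.79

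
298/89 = 298/89 = 3.35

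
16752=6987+9765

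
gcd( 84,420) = 84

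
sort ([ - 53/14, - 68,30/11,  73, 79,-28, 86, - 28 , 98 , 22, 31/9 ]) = [ - 68, - 28 , - 28, - 53/14,30/11,31/9, 22,73,79, 86,98 ]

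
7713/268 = 7713/268 = 28.78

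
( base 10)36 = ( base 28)18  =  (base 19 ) 1h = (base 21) 1f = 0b100100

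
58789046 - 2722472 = 56066574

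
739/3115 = 739/3115 = 0.24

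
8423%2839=2745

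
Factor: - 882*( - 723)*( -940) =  - 599424840=- 2^3*3^3*5^1*7^2*47^1*241^1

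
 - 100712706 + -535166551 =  - 635879257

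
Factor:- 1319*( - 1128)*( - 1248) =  - 1856814336=- 2^8*3^2*13^1*47^1*1319^1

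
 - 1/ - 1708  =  1/1708 = 0.00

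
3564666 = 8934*399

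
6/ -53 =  - 1 + 47/53 = -  0.11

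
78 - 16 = 62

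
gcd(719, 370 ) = 1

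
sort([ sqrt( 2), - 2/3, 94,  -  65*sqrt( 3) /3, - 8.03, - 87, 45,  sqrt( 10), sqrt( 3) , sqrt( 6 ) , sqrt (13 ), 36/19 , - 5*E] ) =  [ - 87 ,-65*sqrt(3 ) /3 , - 5* E, -8.03, - 2/3 , sqrt(2 ), sqrt(3), 36/19, sqrt(6), sqrt( 10) , sqrt (13) , 45, 94 ]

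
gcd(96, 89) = 1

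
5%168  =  5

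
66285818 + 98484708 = 164770526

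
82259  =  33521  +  48738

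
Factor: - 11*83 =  - 913= -  11^1*83^1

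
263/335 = 263/335 = 0.79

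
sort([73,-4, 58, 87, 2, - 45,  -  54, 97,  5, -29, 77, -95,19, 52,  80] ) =[ - 95, - 54 , - 45, - 29, - 4, 2, 5, 19,52,58,73, 77 , 80,87,97] 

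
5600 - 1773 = 3827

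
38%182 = 38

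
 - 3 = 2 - 5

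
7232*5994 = 43348608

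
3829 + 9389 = 13218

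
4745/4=1186  +  1/4 = 1186.25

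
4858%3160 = 1698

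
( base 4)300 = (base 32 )1g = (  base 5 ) 143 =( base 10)48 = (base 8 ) 60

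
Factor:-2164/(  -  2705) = 4/5 = 2^2*5^(  -  1) 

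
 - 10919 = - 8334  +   - 2585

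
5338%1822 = 1694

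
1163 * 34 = 39542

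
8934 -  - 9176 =18110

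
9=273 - 264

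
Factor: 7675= 5^2 * 307^1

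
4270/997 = 4 + 282/997=4.28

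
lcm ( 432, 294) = 21168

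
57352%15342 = 11326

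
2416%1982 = 434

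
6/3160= 3/1580=0.00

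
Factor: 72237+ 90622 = 162859^1=162859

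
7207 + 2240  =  9447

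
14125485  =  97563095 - 83437610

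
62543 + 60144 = 122687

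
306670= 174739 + 131931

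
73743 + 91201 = 164944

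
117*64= 7488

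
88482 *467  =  41321094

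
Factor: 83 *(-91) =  - 7553  =  - 7^1*13^1*83^1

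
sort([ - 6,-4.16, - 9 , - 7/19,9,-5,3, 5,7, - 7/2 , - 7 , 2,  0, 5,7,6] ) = [ - 9, - 7, - 6 , - 5, - 4.16, - 7/2, - 7/19, 0, 2, 3,5, 5,6, 7,7, 9 ] 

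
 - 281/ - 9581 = 281/9581 = 0.03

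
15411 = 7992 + 7419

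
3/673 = 3/673 =0.00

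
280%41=34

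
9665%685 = 75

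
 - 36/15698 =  - 1+7831/7849 = - 0.00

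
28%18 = 10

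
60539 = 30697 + 29842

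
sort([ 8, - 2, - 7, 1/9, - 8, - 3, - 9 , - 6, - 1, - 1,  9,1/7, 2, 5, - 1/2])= [ - 9, - 8,-7, - 6,-3, - 2, - 1, - 1, - 1/2,1/9,1/7, 2,5,8,9 ]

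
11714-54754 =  -43040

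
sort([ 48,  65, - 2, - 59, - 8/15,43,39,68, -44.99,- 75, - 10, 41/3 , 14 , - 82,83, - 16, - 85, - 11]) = [ - 85, - 82,-75, - 59, - 44.99, - 16, - 11, - 10, - 2, - 8/15, 41/3,14,39,43, 48,  65,68, 83]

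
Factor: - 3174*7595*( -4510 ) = 108720450300 = 2^2 * 3^1*5^2 * 7^2*11^1 * 23^2*31^1*41^1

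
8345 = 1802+6543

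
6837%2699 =1439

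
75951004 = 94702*802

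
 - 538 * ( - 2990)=1608620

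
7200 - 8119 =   -  919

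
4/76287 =4/76287 = 0.00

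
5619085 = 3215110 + 2403975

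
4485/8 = 560 +5/8=560.62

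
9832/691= 14  +  158/691  =  14.23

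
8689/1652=8689/1652 = 5.26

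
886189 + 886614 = 1772803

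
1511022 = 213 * 7094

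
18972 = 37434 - 18462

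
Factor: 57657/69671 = 3^1*7^( - 1 )*37^( - 1)*269^( - 1 ) *19219^1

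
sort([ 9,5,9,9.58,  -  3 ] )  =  [ - 3,5, 9,9,9.58 ]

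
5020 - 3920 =1100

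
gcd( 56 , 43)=1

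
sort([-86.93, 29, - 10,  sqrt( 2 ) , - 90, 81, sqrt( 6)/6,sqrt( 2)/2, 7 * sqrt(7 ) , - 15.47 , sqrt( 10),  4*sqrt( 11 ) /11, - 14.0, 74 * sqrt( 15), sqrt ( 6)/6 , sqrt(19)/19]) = [ - 90, - 86.93, - 15.47 , - 14.0 , - 10 , sqrt( 19)/19,  sqrt(6)/6,sqrt( 6)/6, sqrt (2 ) /2, 4  *  sqrt( 11 )/11,  sqrt(2),  sqrt ( 10 ), 7*sqrt ( 7),29,81, 74 * sqrt( 15 )]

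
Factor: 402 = 2^1*3^1*67^1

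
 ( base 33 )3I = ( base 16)75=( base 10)117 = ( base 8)165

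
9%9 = 0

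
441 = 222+219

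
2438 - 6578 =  - 4140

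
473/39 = 473/39 = 12.13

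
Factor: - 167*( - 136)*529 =12014648  =  2^3 * 17^1*23^2*167^1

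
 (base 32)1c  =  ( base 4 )230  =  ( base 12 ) 38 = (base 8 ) 54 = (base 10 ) 44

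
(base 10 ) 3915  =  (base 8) 7513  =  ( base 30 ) 4af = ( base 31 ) 429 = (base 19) AG1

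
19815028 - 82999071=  - 63184043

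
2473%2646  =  2473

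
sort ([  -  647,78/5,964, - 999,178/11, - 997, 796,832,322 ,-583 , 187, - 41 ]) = [ - 999, - 997  , - 647, - 583, - 41, 78/5,178/11,187,322,796,832,964]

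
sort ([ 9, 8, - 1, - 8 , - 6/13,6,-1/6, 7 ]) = [  -  8, - 1,  -  6/13, - 1/6,6, 7,8,9] 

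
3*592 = 1776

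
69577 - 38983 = 30594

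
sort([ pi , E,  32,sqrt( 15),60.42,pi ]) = [ E,pi,pi , sqrt( 15),32,60.42]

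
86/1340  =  43/670= 0.06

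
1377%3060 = 1377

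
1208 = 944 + 264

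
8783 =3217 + 5566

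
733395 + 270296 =1003691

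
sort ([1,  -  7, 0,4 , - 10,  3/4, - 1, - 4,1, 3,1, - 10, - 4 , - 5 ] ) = [ - 10, - 10, - 7,  -  5, - 4, - 4,-1 , 0, 3/4 , 1, 1, 1  ,  3, 4 ] 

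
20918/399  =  20918/399 = 52.43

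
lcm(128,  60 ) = 1920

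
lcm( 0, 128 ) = 0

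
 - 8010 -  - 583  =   -7427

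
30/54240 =1/1808 = 0.00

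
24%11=2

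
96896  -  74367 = 22529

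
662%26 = 12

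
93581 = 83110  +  10471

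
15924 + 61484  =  77408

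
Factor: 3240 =2^3*3^4*5^1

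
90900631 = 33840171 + 57060460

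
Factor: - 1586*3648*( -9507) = 55004916096 = 2^7*3^2*13^1 * 19^1*61^1*3169^1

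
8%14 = 8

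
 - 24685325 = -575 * 42931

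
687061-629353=57708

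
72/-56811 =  -24/18937 = - 0.00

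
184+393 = 577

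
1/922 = 1/922 = 0.00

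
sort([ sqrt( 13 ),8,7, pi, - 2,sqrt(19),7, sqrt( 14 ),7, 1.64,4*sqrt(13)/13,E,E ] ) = [ - 2,4*sqrt(13)/13,1.64,E, E, pi,sqrt(13),  sqrt(14), sqrt(19),7,  7, 7, 8 ] 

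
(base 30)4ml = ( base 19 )bg6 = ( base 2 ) 1000010111001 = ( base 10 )4281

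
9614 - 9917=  - 303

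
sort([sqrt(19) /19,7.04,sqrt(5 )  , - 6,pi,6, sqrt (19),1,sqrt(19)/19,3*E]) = [-6,sqrt(19 ) /19,sqrt( 19 )/19, 1,sqrt(5),pi, sqrt(19)  ,  6,7.04, 3*E]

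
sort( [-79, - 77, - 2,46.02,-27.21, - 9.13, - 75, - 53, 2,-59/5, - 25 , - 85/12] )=[  -  79 , - 77, - 75, - 53, - 27.21 , - 25,-59/5,  -  9.13,  -  85/12, - 2,  2, 46.02 ]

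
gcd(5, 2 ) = 1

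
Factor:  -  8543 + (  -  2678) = - 11221= - 7^2 * 229^1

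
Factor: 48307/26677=37^( - 1 ) * 67^1=67/37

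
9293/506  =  18 + 185/506 = 18.37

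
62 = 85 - 23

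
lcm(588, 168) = 1176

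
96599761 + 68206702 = 164806463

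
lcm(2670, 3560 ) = 10680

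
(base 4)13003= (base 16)1c3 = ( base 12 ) 317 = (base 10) 451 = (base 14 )243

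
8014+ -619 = 7395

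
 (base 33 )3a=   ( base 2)1101101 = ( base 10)109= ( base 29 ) 3m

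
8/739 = 8/739=0.01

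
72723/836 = 86  +  827/836= 86.99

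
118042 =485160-367118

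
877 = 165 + 712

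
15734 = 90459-74725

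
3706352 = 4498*824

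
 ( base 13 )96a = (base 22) 373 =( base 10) 1609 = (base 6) 11241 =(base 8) 3111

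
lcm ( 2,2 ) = 2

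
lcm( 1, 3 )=3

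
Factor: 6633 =3^2*11^1*67^1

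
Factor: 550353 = 3^1*183451^1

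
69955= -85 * ( - 823 )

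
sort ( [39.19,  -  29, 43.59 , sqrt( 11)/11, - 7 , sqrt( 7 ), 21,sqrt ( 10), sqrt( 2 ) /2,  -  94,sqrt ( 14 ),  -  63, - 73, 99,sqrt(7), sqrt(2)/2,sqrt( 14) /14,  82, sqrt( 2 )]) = [- 94, - 73,  -  63,-29 ,  -  7,  sqrt( 14)/14, sqrt(11)/11, sqrt( 2 )/2,sqrt( 2) /2, sqrt( 2),sqrt(7), sqrt( 7 ), sqrt( 10),sqrt(14 ),21,39.19, 43.59, 82, 99]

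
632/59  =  10 + 42/59  =  10.71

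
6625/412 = 6625/412=16.08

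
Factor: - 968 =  - 2^3*11^2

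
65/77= 65/77= 0.84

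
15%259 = 15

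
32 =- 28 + 60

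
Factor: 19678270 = 2^1*5^1 * 59^1 * 33353^1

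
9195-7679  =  1516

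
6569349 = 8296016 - 1726667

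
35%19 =16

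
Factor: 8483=17^1*499^1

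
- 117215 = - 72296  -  44919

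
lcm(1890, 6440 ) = 173880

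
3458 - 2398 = 1060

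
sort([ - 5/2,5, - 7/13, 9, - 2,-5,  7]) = [ - 5, - 5/2, -2, - 7/13,5,7, 9] 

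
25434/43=591 + 21/43 = 591.49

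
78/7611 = 26/2537  =  0.01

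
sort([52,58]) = [ 52,58 ] 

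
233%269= 233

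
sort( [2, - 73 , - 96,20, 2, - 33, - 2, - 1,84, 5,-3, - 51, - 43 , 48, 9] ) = [ - 96 , - 73, - 51, - 43, - 33,  -  3, - 2 ,  -  1 , 2, 2, 5, 9, 20, 48, 84 ]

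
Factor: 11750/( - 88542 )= - 5875/44271 = - 3^( - 2 ) * 5^3 * 47^1 * 4919^( - 1 )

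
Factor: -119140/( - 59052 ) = 115/57 = 3^( - 1)*5^1*19^( - 1 ) * 23^1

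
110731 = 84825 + 25906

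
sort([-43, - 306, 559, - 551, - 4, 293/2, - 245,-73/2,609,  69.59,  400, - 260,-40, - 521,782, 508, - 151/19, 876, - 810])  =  [ - 810,-551, - 521, - 306, - 260, - 245, - 43, - 40, - 73/2, - 151/19, - 4,69.59,293/2,400, 508,559 , 609,782,  876] 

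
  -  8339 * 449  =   - 3744211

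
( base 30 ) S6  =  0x34E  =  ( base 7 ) 2316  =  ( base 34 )OU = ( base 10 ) 846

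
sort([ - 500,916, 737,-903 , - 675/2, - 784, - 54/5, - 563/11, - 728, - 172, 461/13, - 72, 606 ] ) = [ - 903, - 784, - 728, - 500, - 675/2, - 172, - 72, - 563/11,-54/5,461/13,606,737, 916 ]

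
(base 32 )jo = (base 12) 448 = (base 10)632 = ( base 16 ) 278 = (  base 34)ik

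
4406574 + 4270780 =8677354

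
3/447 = 1/149 = 0.01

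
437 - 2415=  - 1978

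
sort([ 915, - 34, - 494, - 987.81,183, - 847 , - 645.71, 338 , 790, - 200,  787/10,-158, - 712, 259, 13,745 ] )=[-987.81,-847, - 712, - 645.71,-494, - 200, - 158,  -  34, 13,787/10,183, 259,338, 745, 790 , 915 ]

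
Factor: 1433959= 227^1*6317^1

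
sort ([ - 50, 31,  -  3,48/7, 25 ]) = [  -  50, - 3, 48/7, 25,31 ] 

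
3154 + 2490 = 5644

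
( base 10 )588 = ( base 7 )1500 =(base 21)170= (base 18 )1ec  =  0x24c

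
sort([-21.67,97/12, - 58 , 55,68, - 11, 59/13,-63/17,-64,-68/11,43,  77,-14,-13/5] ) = [-64,-58 , - 21.67, - 14, - 11, - 68/11, - 63/17, - 13/5, 59/13,97/12, 43,55,  68,77 ]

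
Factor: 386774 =2^1*193387^1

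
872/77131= 872/77131 = 0.01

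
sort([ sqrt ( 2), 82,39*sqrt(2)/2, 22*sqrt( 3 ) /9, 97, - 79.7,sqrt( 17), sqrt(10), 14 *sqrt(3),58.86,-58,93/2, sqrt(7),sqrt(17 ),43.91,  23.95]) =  [ - 79.7, - 58, sqrt(2),sqrt( 7), sqrt( 10 ),sqrt(17), sqrt(17),22*sqrt ( 3)/9,23.95,14*sqrt (3),39*sqrt( 2) /2,43.91,93/2,58.86,82  ,  97]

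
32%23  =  9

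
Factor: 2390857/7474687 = 7^2*11^( - 1)*59^1 * 827^1*679517^( - 1) 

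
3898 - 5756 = - 1858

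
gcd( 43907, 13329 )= 1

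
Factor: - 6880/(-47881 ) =2^5*5^1 *43^1 * 47881^(-1)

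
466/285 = 1 + 181/285 = 1.64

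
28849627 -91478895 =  - 62629268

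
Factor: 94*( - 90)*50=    - 423000=- 2^3*3^2*5^3*47^1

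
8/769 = 8/769 = 0.01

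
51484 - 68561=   -  17077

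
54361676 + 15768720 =70130396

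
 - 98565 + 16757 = -81808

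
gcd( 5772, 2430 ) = 6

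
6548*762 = 4989576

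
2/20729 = 2/20729 = 0.00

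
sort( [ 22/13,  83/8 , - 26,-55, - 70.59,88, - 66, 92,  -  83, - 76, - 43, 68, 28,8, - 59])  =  [-83, - 76, - 70.59,-66, - 59, - 55,-43, -26,  22/13, 8, 83/8,28, 68, 88  ,  92 ] 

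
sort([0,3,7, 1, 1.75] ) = [ 0, 1 , 1.75 , 3, 7]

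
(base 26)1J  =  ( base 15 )30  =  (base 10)45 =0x2D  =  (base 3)1200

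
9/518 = 9/518 = 0.02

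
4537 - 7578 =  - 3041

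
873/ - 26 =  - 34 + 11/26 = - 33.58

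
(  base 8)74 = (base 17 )39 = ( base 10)60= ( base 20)30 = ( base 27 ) 26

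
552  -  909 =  - 357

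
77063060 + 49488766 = 126551826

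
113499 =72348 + 41151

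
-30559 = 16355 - 46914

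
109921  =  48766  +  61155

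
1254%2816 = 1254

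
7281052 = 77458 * 94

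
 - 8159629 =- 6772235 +  -  1387394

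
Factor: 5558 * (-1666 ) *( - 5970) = 55279979160 = 2^3*3^1*5^1 * 7^3*17^1*199^1*397^1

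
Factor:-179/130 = -2^(  -  1 )*5^ ( - 1 )*13^ ( - 1) *179^1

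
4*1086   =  4344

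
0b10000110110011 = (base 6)103535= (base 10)8627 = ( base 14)3203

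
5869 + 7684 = 13553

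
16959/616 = 16959/616 = 27.53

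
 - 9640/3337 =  - 3 + 371/3337= - 2.89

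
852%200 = 52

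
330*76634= 25289220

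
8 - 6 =2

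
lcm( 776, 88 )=8536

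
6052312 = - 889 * ( - 6808)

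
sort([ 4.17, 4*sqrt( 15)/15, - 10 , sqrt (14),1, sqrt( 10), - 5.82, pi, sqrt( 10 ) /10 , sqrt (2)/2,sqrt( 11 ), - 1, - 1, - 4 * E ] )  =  [ - 4*E, - 10, - 5.82, - 1, - 1, sqrt (10)/10, sqrt(2)/2, 1, 4*sqrt( 15)/15,pi, sqrt( 10), sqrt( 11), sqrt ( 14), 4.17 ]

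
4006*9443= 37828658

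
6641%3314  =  13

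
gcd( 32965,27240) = 5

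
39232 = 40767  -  1535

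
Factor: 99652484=2^2*239^1*104239^1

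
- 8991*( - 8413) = 75641283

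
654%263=128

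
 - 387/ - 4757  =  387/4757  =  0.08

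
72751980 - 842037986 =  - 769286006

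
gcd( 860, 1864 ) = 4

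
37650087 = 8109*4643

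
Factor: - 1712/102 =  - 2^3*3^ ( - 1 )*17^ ( - 1)*107^1 =- 856/51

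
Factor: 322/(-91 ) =-46/13 = - 2^1*13^(-1)*23^1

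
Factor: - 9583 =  - 7^1*37^2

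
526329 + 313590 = 839919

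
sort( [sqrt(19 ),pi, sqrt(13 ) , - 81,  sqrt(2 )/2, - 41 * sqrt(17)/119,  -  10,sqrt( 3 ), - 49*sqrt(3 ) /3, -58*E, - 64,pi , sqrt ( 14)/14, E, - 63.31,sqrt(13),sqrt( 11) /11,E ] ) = [ - 58*E, - 81,- 64, - 63.31, -49*sqrt( 3 )/3, - 10, - 41 * sqrt(17 )/119,sqrt(14)/14,sqrt(11 )/11, sqrt( 2) /2,sqrt(3 ),E , E, pi, pi,  sqrt(13 ),sqrt( 13), sqrt( 19)] 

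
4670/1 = 4670 = 4670.00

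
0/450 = 0 =0.00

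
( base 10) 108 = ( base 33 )39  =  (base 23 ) 4G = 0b1101100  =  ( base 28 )3o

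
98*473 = 46354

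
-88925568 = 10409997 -99335565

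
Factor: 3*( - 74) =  - 222 = - 2^1 * 3^1 * 37^1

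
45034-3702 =41332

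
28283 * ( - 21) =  - 593943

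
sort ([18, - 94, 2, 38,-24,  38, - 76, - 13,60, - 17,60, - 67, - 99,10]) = [-99, - 94,-76, - 67,-24,  -  17 , - 13, 2, 10, 18, 38, 38,60, 60] 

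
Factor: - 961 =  - 31^2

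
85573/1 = 85573 = 85573.00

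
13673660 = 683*20020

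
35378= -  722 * (-49 ) 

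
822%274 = 0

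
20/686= 10/343 =0.03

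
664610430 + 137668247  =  802278677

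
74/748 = 37/374 = 0.10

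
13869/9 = 1541 =1541.00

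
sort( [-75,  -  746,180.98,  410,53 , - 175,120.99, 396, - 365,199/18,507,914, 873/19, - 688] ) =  [-746,-688, - 365,-175, - 75, 199/18,873/19, 53,120.99,180.98,396,  410,507 , 914] 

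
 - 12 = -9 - 3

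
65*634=41210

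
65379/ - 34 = -65379/34 = - 1922.91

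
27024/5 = 27024/5 = 5404.80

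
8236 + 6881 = 15117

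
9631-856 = 8775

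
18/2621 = 18/2621 = 0.01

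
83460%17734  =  12524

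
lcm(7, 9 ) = 63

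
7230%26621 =7230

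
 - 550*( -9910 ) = 5450500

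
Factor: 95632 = 2^4 * 43^1*139^1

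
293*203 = 59479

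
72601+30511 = 103112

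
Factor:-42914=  -2^1 * 43^1*499^1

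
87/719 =87/719 = 0.12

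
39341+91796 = 131137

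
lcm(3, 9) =9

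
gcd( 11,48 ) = 1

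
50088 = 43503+6585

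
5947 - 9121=-3174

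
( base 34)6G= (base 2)11011100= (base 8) 334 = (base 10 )220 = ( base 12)164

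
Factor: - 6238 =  - 2^1 * 3119^1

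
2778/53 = 2778/53 = 52.42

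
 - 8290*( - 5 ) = 41450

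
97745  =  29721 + 68024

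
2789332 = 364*7663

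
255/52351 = 255/52351 = 0.00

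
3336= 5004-1668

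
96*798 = 76608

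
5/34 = 5/34 = 0.15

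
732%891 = 732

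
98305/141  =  697+28/141 = 697.20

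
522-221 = 301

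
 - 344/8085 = - 1 + 7741/8085 = -0.04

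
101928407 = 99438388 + 2490019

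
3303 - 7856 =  - 4553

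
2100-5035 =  - 2935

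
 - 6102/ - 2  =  3051 + 0/1 = 3051.00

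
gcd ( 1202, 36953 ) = 1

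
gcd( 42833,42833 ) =42833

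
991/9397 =991/9397 = 0.11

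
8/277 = 8/277 = 0.03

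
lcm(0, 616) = 0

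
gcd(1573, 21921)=1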